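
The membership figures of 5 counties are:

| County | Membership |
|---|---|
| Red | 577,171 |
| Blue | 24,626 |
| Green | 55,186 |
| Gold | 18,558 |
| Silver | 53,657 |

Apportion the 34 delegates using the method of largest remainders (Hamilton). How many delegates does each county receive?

Total 729198; standard divisor 729198/34 = 21447.
Standard quotas: Red 26.9115, Blue 1.1482, Green 2.5731, Gold 0.8653, Silver 2.5018.
Lower quotas: Red 26, Blue 1, Green 2, Gold 0, Silver 2 (sum 31, leaving 3 seats).
Remainders in descending order: Red 0.9115, Gold 0.8653, Green 0.5731, Silver 0.5018, Blue 0.1482.
Largest remainders: Red, Gold, Green receive the extra seats.

Red=27, Blue=1, Green=3, Gold=1, Silver=2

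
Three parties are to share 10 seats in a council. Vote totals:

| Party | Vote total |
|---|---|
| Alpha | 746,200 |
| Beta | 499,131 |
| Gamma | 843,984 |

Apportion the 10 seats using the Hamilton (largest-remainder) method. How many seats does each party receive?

Alpha: 4, Beta: 2, Gamma: 4

The standard divisor is 2089315/10 ≈ 208931.5.
Standard quotas: Alpha 3.5715, Beta 2.3890, Gamma 4.0395.
Lower quotas: Alpha 3, Beta 2, Gamma 4 (sum 9, leaving 1 seat).
Remainders in descending order: Alpha 0.5715, Beta 0.3890, Gamma 0.0395.
The surplus seat goes to Alpha.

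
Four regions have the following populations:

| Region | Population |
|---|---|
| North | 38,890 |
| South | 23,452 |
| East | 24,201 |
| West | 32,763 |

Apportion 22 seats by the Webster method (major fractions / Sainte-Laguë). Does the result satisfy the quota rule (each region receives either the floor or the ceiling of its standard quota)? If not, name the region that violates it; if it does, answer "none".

none

Standard quotas: North 7.171, South 4.325, East 4.463, West 6.041.
Webster allocation: North 7, South 4, East 5, West 6.
Every allocation lies between the lower and upper quota.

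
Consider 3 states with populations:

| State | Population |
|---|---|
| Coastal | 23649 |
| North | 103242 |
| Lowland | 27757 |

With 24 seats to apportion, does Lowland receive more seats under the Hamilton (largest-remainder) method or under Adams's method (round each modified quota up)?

Hamilton: Coastal 4, North 16, Lowland 4.
Adams: Coastal 4, North 15, Lowland 5.
Lowland gets 4 under Hamilton and 5 under Adams.

Adams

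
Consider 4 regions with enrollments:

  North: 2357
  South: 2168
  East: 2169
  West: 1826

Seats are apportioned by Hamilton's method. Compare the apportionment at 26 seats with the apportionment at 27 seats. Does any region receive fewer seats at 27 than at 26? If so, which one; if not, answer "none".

At 26 seats: North 7, South 7, East 7, West 5.
At 27 seats: North 7, South 7, East 7, West 6.
No region's allocation decreased.

none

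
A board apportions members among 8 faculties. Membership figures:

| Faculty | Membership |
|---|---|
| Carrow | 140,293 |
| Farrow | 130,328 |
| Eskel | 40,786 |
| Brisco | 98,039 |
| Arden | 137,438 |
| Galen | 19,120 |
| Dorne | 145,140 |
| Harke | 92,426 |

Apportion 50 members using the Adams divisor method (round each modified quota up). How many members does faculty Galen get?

Standard divisor 803570/50 ≈ 16071.4; standard quotas: Carrow 8.729, Farrow 8.109, Eskel 2.538, Brisco 6.100, Arden 8.552, Galen 1.190, Dorne 9.031, Harke 5.751.
Rounding up gives 9, 9, 3, 7, 9, 2, 10, 6 = 55 seats, so the divisor must be adjusted.
With modified divisor 17800: modified quotas Carrow 7.882, Farrow 7.322, Eskel 2.291, Brisco 5.508, Arden 7.721, Galen 1.074, Dorne 8.154, Harke 5.192.
Rounding up: Carrow 8, Farrow 8, Eskel 3, Brisco 6, Arden 8, Galen 2, Dorne 9, Harke 6 (total 50).
Galen receives 2.

2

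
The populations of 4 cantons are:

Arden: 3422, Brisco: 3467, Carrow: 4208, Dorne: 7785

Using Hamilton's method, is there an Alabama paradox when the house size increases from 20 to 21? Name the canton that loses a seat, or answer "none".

none

At 20 seats: Arden 4, Brisco 4, Carrow 4, Dorne 8.
At 21 seats: Arden 4, Brisco 4, Carrow 5, Dorne 8.
No canton's allocation decreased.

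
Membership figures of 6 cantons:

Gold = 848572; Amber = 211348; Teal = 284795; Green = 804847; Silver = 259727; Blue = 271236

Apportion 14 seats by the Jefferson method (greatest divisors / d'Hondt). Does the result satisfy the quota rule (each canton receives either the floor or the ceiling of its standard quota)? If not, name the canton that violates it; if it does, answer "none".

none

Standard quotas: Gold 4.432, Amber 1.104, Teal 1.487, Green 4.204, Silver 1.357, Blue 1.417.
Jefferson allocation: Gold 5, Amber 1, Teal 1, Green 5, Silver 1, Blue 1.
Every allocation lies between the lower and upper quota.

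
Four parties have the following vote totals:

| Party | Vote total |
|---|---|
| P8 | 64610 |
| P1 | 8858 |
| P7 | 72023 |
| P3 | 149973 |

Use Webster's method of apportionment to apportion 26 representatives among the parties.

Standard divisor 295464/26 ≈ 11364; standard quotas: P8 5.685, P1 0.779, P7 6.338, P3 13.197.
Rounding to the nearest integer gives P8 6, P1 1, P7 6, P3 13 — total 26, matching the house size, so no adjustment is needed.

P8=6; P1=1; P7=6; P3=13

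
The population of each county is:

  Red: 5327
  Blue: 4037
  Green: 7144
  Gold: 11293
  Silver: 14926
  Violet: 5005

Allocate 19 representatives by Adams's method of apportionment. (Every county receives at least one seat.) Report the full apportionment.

Red 2, Blue 2, Green 3, Gold 4, Silver 6, Violet 2

Standard divisor 47732/19 ≈ 2512.211; standard quotas: Red 2.120, Blue 1.607, Green 2.844, Gold 4.495, Silver 5.941, Violet 1.992.
Rounding up gives 3, 2, 3, 5, 6, 2 = 21 seats, so the divisor must be adjusted.
With modified divisor 2900: modified quotas Red 1.837, Blue 1.392, Green 2.463, Gold 3.894, Silver 5.147, Violet 1.726.
Rounding up: Red 2, Blue 2, Green 3, Gold 4, Silver 6, Violet 2 (total 19).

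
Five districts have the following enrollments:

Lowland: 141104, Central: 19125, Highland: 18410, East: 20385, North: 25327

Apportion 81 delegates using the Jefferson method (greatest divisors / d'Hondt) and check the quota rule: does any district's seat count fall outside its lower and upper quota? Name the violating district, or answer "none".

Standard quotas: Lowland 50.944, Central 6.905, Highland 6.647, East 7.360, North 9.144.
Jefferson allocation: Lowland 52, Central 7, Highland 6, East 7, North 9.
Lowland has quota 50.944 (lower 50, upper 51) but receives 52 — outside the quota interval.

Lowland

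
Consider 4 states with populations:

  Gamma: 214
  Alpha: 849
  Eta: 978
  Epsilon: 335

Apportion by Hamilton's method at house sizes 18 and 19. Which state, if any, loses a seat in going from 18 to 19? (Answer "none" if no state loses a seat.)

At 18 seats: Gamma 2, Alpha 6, Eta 7, Epsilon 3.
At 19 seats: Gamma 2, Alpha 7, Eta 8, Epsilon 2.
Epsilon drops from 3 to 2.

Epsilon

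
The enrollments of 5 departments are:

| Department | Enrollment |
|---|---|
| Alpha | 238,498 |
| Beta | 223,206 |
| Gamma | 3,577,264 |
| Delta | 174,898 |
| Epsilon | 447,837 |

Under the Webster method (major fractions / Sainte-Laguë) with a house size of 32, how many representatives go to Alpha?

2

Standard divisor 4661703/32 ≈ 145678.219; standard quotas: Alpha 1.637, Beta 1.532, Gamma 24.556, Delta 1.201, Epsilon 3.074.
Rounding to the nearest integer gives 2, 2, 25, 1, 3 = 33 seats, so the divisor must be adjusted.
With modified divisor 146569: modified quotas Alpha 1.627, Beta 1.523, Gamma 24.407, Delta 1.193, Epsilon 3.055.
Rounding to the nearest integer: Alpha 2, Beta 2, Gamma 24, Delta 1, Epsilon 3 (total 32).
Alpha receives 2.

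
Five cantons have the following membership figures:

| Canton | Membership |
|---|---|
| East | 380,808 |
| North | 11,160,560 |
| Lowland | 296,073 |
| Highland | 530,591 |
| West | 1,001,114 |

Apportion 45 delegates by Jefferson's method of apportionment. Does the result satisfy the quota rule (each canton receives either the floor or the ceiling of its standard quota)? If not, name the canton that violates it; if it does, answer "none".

Standard quotas: East 1.282, North 37.566, Lowland 0.997, Highland 1.786, West 3.370.
Jefferson allocation: East 1, North 39, Lowland 1, Highland 1, West 3.
North has quota 37.566 (lower 37, upper 38) but receives 39 — outside the quota interval.

North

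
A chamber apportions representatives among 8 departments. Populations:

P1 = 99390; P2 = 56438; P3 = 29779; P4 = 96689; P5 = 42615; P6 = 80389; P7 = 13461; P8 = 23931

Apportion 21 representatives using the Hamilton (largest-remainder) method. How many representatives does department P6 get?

Total 442692; standard divisor 442692/21 ≈ 21080.571.
Standard quotas: P1 4.7148, P2 2.6773, P3 1.4126, P4 4.5866, P5 2.0215, P6 3.8134, P7 0.6386, P8 1.1352.
Lower quotas: P1 4, P2 2, P3 1, P4 4, P5 2, P6 3, P7 0, P8 1 (sum 17, leaving 4 seats).
Remainders in descending order: P6 0.8134, P1 0.7148, P2 0.6773, P7 0.6386, P4 0.5866, P3 0.4126, P8 0.1352, P5 0.0215.
Largest remainders: P6, P1, P2, P7 receive the extra seats.
P6 receives 4.

4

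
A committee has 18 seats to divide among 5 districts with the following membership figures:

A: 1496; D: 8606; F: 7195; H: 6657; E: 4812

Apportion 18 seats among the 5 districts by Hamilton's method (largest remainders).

A 1, D 5, F 5, H 4, E 3

Standard divisor: 28766 ÷ 18 ≈ 1598.111.
Standard quotas: A 0.9361, D 5.3851, F 4.5022, H 4.1655, E 3.0111.
Lower quotas: A 0, D 5, F 4, H 4, E 3 (sum 16, leaving 2 seats).
Remainders in descending order: A 0.9361, F 0.5022, D 0.3851, H 0.1655, E 0.0111.
Largest remainders: A, F receive the extra seats.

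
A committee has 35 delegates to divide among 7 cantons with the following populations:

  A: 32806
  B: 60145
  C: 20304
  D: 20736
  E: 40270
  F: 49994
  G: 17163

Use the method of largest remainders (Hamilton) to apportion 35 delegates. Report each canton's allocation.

Standard divisor: 241418 ÷ 35 ≈ 6897.657.
Standard quotas: A 4.7561, B 8.7196, C 2.9436, D 3.0062, E 5.8382, F 7.2480, G 2.4882.
Lower quotas: A 4, B 8, C 2, D 3, E 5, F 7, G 2 (sum 31, leaving 4 seats).
Remainders in descending order: C 0.9436, E 0.8382, A 0.7561, B 0.7196, G 0.4882, F 0.2480, D 0.0062.
The surplus seats go to C, E, A, B.

A 5; B 9; C 3; D 3; E 6; F 7; G 2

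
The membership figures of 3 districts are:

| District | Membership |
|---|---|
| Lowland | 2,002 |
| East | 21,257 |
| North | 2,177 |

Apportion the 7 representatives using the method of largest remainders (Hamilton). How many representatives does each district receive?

Lowland=0; East=6; North=1

Total 25436; standard divisor 25436/7 ≈ 3633.714.
Standard quotas: Lowland 0.5510, East 5.8499, North 0.5991.
Lower quotas: Lowland 0, East 5, North 0 (sum 5, leaving 2 seats).
Remainders in descending order: East 0.8499, North 0.5991, Lowland 0.5510.
The surplus seats go to East, North.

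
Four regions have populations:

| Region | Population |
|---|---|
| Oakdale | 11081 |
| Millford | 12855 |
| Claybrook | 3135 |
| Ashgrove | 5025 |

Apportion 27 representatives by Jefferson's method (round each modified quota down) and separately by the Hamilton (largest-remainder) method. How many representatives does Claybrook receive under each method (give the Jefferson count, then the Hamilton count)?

2 and 3

Jefferson: Oakdale 10, Millford 11, Claybrook 2, Ashgrove 4.
Hamilton: Oakdale 9, Millford 11, Claybrook 3, Ashgrove 4.
Claybrook gets 2 under Jefferson and 3 under Hamilton.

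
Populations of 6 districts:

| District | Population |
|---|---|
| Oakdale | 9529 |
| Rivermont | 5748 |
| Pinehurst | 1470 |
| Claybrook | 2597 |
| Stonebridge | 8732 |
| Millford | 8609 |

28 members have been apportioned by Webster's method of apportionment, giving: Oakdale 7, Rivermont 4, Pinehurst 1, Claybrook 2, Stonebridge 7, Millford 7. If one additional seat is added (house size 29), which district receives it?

Priority for the next seat is population ÷ (current seats + 0.5).
Priorities: Oakdale 1270.533, Rivermont 1277.333, Pinehurst 980.000, Claybrook 1038.800, Stonebridge 1164.267, Millford 1147.867.
Highest priority: Rivermont.

Rivermont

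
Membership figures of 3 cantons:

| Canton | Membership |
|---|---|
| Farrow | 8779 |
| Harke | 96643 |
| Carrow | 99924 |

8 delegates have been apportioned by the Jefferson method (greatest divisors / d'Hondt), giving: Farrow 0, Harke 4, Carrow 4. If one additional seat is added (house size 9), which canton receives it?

Carrow

Priority for the next seat is population ÷ (current seats + 1).
Priorities: Farrow 8779.000, Harke 19328.600, Carrow 19984.800.
Highest priority: Carrow.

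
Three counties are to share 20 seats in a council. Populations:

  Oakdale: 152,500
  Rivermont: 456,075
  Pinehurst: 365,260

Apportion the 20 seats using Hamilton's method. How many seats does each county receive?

Oakdale 3, Rivermont 9, Pinehurst 8

Total 973835; standard divisor 973835/20 ≈ 48691.75.
Standard quotas: Oakdale 3.1319, Rivermont 9.3666, Pinehurst 7.5015.
Lower quotas: Oakdale 3, Rivermont 9, Pinehurst 7 (sum 19, leaving 1 seat).
Remainders in descending order: Pinehurst 0.5015, Rivermont 0.3666, Oakdale 0.1319.
The surplus seat goes to Pinehurst.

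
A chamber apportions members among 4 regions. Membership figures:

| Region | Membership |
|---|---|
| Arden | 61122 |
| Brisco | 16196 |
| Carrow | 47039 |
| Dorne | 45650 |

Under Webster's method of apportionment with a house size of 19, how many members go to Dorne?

Standard divisor 170007/19 ≈ 8947.737; standard quotas: Arden 6.831, Brisco 1.810, Carrow 5.257, Dorne 5.102.
Rounding to the nearest integer gives Arden 7, Brisco 2, Carrow 5, Dorne 5 — total 19, matching the house size, so no adjustment is needed.
Dorne receives 5.

5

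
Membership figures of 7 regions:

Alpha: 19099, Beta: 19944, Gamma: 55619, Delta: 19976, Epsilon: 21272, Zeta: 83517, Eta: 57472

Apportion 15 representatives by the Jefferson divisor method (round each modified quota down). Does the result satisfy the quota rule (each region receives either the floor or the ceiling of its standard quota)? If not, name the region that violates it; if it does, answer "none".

Standard quotas: Alpha 1.035, Beta 1.080, Gamma 3.013, Delta 1.082, Epsilon 1.152, Zeta 4.524, Eta 3.113.
Jefferson allocation: Alpha 1, Beta 1, Gamma 3, Delta 1, Epsilon 1, Zeta 5, Eta 3.
Every allocation lies between the lower and upper quota.

none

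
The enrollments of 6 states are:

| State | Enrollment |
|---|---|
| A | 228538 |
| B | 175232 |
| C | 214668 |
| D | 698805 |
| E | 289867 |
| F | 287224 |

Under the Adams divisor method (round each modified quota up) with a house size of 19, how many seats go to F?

Standard divisor 1894334/19 ≈ 99701.789; standard quotas: A 2.292, B 1.758, C 2.153, D 7.009, E 2.907, F 2.881.
Rounding up gives 3, 2, 3, 8, 3, 3 = 22 seats, so the divisor must be adjusted.
With modified divisor 115808: modified quotas A 1.973, B 1.513, C 1.854, D 6.034, E 2.503, F 2.480.
Rounding up: A 2, B 2, C 2, D 7, E 3, F 3 (total 19).
F receives 3.

3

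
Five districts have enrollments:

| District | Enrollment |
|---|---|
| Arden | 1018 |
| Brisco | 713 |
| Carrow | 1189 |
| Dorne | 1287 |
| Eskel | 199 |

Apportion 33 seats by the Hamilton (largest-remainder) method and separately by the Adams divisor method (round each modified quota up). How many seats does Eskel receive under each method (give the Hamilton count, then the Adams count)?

1 and 2

Hamilton: Arden 8, Brisco 5, Carrow 9, Dorne 10, Eskel 1.
Adams: Arden 8, Brisco 5, Carrow 9, Dorne 9, Eskel 2.
Eskel gets 1 under Hamilton and 2 under Adams.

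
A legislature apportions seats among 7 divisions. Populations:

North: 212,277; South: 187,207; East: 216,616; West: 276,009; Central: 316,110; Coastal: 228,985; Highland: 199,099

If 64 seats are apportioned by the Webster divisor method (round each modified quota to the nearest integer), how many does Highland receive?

Standard divisor 1636303/64 ≈ 25567.234; standard quotas: North 8.303, South 7.322, East 8.472, West 10.795, Central 12.364, Coastal 8.956, Highland 7.787.
Rounding to the nearest integer gives 8, 7, 8, 11, 12, 9, 8 = 63 seats, so the divisor must be adjusted.
With modified divisor 25400: modified quotas North 8.357, South 7.370, East 8.528, West 10.866, Central 12.445, Coastal 9.015, Highland 7.839.
Rounding to the nearest integer: North 8, South 7, East 9, West 11, Central 12, Coastal 9, Highland 8 (total 64).
Highland receives 8.

8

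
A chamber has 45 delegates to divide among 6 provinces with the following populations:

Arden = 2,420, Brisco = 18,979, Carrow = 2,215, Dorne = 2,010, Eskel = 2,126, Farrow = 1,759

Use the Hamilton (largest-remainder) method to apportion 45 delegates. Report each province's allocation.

Arden: 4, Brisco: 29, Carrow: 3, Dorne: 3, Eskel: 3, Farrow: 3

Standard divisor: 29509 ÷ 45 ≈ 655.756.
Standard quotas: Arden 3.6904, Brisco 28.9422, Carrow 3.3778, Dorne 3.0652, Eskel 3.2421, Farrow 2.6824.
Lower quotas: Arden 3, Brisco 28, Carrow 3, Dorne 3, Eskel 3, Farrow 2 (sum 42, leaving 3 seats).
Remainders in descending order: Brisco 0.9422, Arden 0.6904, Farrow 0.6824, Carrow 0.3778, Eskel 0.2421, Dorne 0.0652.
Largest remainders: Brisco, Arden, Farrow receive the extra seats.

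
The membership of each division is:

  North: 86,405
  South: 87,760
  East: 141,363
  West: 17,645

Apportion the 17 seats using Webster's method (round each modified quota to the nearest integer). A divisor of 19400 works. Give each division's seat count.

With modified divisor 19400: modified quotas North 4.454, South 4.524, East 7.287, West 0.910.
Rounding to the nearest integer: North 4, South 5, East 7, West 1 (total 17).

North=4; South=5; East=7; West=1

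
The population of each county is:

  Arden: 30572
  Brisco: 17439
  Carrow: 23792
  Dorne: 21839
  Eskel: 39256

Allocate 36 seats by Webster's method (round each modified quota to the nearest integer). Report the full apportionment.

Arden: 8, Brisco: 5, Carrow: 6, Dorne: 6, Eskel: 11

Standard divisor 132898/36 ≈ 3691.611; standard quotas: Arden 8.281, Brisco 4.724, Carrow 6.445, Dorne 5.916, Eskel 10.634.
Rounding to the nearest integer gives Arden 8, Brisco 5, Carrow 6, Dorne 6, Eskel 11 — total 36, matching the house size, so no adjustment is needed.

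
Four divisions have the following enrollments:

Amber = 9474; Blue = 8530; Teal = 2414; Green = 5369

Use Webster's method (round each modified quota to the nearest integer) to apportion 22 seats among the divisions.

Standard divisor 25787/22 ≈ 1172.136; standard quotas: Amber 8.083, Blue 7.277, Teal 2.059, Green 4.581.
Rounding to the nearest integer gives Amber 8, Blue 7, Teal 2, Green 5 — total 22, matching the house size, so no adjustment is needed.

Amber 8; Blue 7; Teal 2; Green 5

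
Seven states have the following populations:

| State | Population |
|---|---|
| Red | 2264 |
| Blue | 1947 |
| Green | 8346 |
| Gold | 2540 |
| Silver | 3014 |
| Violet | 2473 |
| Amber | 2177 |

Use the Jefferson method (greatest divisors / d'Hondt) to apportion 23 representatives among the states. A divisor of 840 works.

With modified divisor 840: modified quotas Red 2.695, Blue 2.318, Green 9.936, Gold 3.024, Silver 3.588, Violet 2.944, Amber 2.592.
Rounding down: Red 2, Blue 2, Green 9, Gold 3, Silver 3, Violet 2, Amber 2 (total 23).

Red: 2; Blue: 2; Green: 9; Gold: 3; Silver: 3; Violet: 2; Amber: 2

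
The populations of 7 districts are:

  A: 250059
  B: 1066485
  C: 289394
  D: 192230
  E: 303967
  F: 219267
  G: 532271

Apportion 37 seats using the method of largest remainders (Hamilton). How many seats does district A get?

Total 2853673; standard divisor 2853673/37 ≈ 77126.297.
Standard quotas: A 3.2422, B 13.8278, C 3.7522, D 2.4924, E 3.9412, F 2.8430, G 6.9013.
Lower quotas: A 3, B 13, C 3, D 2, E 3, F 2, G 6 (sum 32, leaving 5 seats).
Remainders in descending order: E 0.9412, G 0.9013, F 0.8430, B 0.8278, C 0.7522, D 0.4924, A 0.2422.
The surplus seats go to E, G, F, B, C.
A receives 3.

3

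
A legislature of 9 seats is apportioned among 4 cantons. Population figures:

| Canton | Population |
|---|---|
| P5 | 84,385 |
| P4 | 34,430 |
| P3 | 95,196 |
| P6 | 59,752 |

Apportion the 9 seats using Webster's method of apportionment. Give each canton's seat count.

P5: 3, P4: 1, P3: 3, P6: 2

Standard divisor 273763/9 ≈ 30418.111; standard quotas: P5 2.774, P4 1.132, P3 3.130, P6 1.964.
Rounding to the nearest integer gives P5 3, P4 1, P3 3, P6 2 — total 9, matching the house size, so no adjustment is needed.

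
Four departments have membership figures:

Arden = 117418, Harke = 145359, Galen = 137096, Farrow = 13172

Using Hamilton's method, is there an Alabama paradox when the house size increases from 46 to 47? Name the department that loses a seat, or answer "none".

At 46 seats: Arden 13, Harke 16, Galen 15, Farrow 2.
At 47 seats: Arden 13, Harke 17, Galen 16, Farrow 1.
Farrow drops from 2 to 1.

Farrow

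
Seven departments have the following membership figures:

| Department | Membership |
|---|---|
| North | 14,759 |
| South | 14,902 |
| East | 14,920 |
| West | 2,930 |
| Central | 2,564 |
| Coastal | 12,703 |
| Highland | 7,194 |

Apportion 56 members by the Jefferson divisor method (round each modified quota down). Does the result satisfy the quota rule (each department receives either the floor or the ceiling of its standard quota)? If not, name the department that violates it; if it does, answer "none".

Standard quotas: North 11.812, South 11.926, East 11.941, West 2.345, Central 2.052, Coastal 10.166, Highland 5.758.
Jefferson allocation: North 12, South 12, East 12, West 2, Central 2, Coastal 10, Highland 6.
Every allocation lies between the lower and upper quota.

none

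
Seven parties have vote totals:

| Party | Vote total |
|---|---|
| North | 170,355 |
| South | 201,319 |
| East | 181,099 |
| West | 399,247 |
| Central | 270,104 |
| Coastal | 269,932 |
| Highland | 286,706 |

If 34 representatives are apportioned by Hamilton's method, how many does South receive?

Standard divisor: 1778762 ÷ 34 ≈ 52316.529.
Standard quotas: North 3.2562, South 3.8481, East 3.4616, West 7.6314, Central 5.1629, Coastal 5.1596, Highland 5.4802.
Lower quotas: North 3, South 3, East 3, West 7, Central 5, Coastal 5, Highland 5 (sum 31, leaving 3 seats).
Remainders in descending order: South 0.8481, West 0.6314, Highland 0.4802, East 0.4616, North 0.2562, Central 0.1629, Coastal 0.1596.
Largest remainders: South, West, Highland receive the extra seats.
South receives 4.

4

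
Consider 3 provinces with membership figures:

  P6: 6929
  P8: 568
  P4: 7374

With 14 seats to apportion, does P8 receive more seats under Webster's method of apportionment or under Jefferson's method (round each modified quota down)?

Webster: P6 6, P8 1, P4 7.
Jefferson: P6 7, P8 0, P4 7.
P8 gets 1 under Webster and 0 under Jefferson.

Webster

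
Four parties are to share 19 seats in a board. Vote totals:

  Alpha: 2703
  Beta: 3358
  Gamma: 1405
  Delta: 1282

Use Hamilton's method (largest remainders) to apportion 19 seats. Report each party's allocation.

Alpha=6; Beta=7; Gamma=3; Delta=3

Standard divisor: 8748 ÷ 19 ≈ 460.421.
Standard quotas: Alpha 5.871, Beta 7.293, Gamma 3.052, Delta 2.784.
Lower quotas: Alpha 5, Beta 7, Gamma 3, Delta 2 (sum 17, leaving 2 seats).
Remainders in descending order: Alpha 0.871, Delta 0.784, Beta 0.293, Gamma 0.052.
The surplus seats go to Alpha, Delta.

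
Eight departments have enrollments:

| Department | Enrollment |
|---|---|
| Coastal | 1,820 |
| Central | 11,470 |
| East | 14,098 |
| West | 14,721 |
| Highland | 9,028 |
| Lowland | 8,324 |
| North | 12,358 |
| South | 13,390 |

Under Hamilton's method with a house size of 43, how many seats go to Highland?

Standard divisor: 85209 ÷ 43 ≈ 1981.605.
Standard quotas: Coastal 0.9184, Central 5.7882, East 7.1144, West 7.4288, Highland 4.5559, Lowland 4.2006, North 6.2364, South 6.7572.
Lower quotas: Coastal 0, Central 5, East 7, West 7, Highland 4, Lowland 4, North 6, South 6 (sum 39, leaving 4 seats).
Remainders in descending order: Coastal 0.9184, Central 0.7882, South 0.7572, Highland 0.5559, West 0.4288, North 0.2364, Lowland 0.2006, East 0.1144.
Largest remainders: Coastal, Central, South, Highland receive the extra seats.
Highland receives 5.

5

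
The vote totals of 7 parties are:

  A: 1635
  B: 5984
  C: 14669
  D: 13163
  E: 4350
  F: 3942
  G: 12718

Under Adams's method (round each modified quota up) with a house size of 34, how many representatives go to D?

Standard divisor 56461/34 ≈ 1660.618; standard quotas: A 0.985, B 3.603, C 8.833, D 7.927, E 2.620, F 2.374, G 7.659.
Rounding up gives 1, 4, 9, 8, 3, 3, 8 = 36 seats, so the divisor must be adjusted.
With modified divisor 1860: modified quotas A 0.879, B 3.217, C 7.887, D 7.077, E 2.339, F 2.119, G 6.838.
Rounding up: A 1, B 4, C 8, D 8, E 3, F 3, G 7 (total 34).
D receives 8.

8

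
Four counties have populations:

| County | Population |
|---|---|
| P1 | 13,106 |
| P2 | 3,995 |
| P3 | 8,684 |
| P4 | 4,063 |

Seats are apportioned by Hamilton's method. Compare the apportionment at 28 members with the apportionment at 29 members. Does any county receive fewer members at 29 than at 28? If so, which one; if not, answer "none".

At 28 seats: P1 12, P2 4, P3 8, P4 4.
At 29 seats: P1 13, P2 4, P3 8, P4 4.
No county's allocation decreased.

none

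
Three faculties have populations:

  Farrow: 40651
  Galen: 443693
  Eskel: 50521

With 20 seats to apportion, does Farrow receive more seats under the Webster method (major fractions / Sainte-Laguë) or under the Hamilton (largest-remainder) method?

Webster: Farrow 2, Galen 16, Eskel 2.
Hamilton: Farrow 1, Galen 17, Eskel 2.
Farrow gets 2 under Webster and 1 under Hamilton.

Webster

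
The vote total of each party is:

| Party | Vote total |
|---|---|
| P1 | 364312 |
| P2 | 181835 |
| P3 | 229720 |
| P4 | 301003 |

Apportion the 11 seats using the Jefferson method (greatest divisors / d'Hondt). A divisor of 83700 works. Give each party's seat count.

With modified divisor 83700: modified quotas P1 4.353, P2 2.172, P3 2.745, P4 3.596.
Rounding down: P1 4, P2 2, P3 2, P4 3 (total 11).

P1 4, P2 2, P3 2, P4 3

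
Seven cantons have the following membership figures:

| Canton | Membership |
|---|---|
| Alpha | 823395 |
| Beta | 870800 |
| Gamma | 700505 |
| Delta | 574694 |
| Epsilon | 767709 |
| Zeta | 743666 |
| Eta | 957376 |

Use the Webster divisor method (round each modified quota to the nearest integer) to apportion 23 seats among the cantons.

Alpha 4, Beta 4, Gamma 3, Delta 2, Epsilon 3, Zeta 3, Eta 4

Standard divisor 5438145/23 ≈ 236441.087; standard quotas: Alpha 3.482, Beta 3.683, Gamma 2.963, Delta 2.431, Epsilon 3.247, Zeta 3.145, Eta 4.049.
Rounding to the nearest integer gives 3, 4, 3, 2, 3, 3, 4 = 22 seats, so the divisor must be adjusted.
With modified divisor 232600: modified quotas Alpha 3.540, Beta 3.744, Gamma 3.012, Delta 2.471, Epsilon 3.301, Zeta 3.197, Eta 4.116.
Rounding to the nearest integer: Alpha 4, Beta 4, Gamma 3, Delta 2, Epsilon 3, Zeta 3, Eta 4 (total 23).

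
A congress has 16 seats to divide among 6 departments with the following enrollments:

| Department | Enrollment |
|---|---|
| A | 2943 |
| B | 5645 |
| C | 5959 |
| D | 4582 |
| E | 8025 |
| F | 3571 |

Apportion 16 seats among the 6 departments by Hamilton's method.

The standard divisor is 30725/16 ≈ 1920.312.
Standard quotas: A 1.5326, B 2.9396, C 3.1031, D 2.3861, E 4.1790, F 1.8596.
Lower quotas: A 1, B 2, C 3, D 2, E 4, F 1 (sum 13, leaving 3 seats).
Remainders in descending order: B 0.9396, F 0.8596, A 0.5326, D 0.3861, E 0.1790, C 0.1031.
The surplus seats go to B, F, A.

A 2, B 3, C 3, D 2, E 4, F 2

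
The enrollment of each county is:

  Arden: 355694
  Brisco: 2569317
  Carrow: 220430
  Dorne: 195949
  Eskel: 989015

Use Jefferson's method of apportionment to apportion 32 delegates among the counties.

Standard divisor 4330405/32 ≈ 135325.156; standard quotas: Arden 2.628, Brisco 18.986, Carrow 1.629, Dorne 1.448, Eskel 7.308.
Rounding down gives 2, 18, 1, 1, 7 = 29 seats, so the divisor must be adjusted.
With modified divisor 123000: modified quotas Arden 2.892, Brisco 20.889, Carrow 1.792, Dorne 1.593, Eskel 8.041.
Rounding down: Arden 2, Brisco 20, Carrow 1, Dorne 1, Eskel 8 (total 32).

Arden 2; Brisco 20; Carrow 1; Dorne 1; Eskel 8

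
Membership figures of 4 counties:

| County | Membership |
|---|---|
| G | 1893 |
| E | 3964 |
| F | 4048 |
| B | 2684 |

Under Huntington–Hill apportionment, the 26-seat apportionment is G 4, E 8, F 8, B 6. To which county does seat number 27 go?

Priority for the next seat is population ÷ (√(s·(s+1))).
Priorities: G 423.288, E 467.162, F 477.061, B 414.150.
Highest priority: F.

F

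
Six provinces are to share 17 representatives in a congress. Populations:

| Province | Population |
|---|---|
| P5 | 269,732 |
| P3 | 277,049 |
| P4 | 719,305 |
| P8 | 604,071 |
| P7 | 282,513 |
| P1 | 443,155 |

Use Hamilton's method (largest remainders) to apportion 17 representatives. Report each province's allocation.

P5 2, P3 2, P4 4, P8 4, P7 2, P1 3

Standard divisor: 2595825 ÷ 17 ≈ 152695.588.
Standard quotas: P5 1.7665, P3 1.8144, P4 4.7107, P8 3.9560, P7 1.8502, P1 2.9022.
Lower quotas: P5 1, P3 1, P4 4, P8 3, P7 1, P1 2 (sum 12, leaving 5 seats).
Remainders in descending order: P8 0.9560, P1 0.9022, P7 0.8502, P3 0.8144, P5 0.7665, P4 0.7107.
The surplus seats go to P8, P1, P7, P3, P5.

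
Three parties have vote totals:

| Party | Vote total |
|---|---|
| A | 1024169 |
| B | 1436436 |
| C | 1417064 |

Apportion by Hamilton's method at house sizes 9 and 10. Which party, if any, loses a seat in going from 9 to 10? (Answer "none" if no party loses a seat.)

At 9 seats: A 3, B 3, C 3.
At 10 seats: A 2, B 4, C 4.
A drops from 3 to 2.

A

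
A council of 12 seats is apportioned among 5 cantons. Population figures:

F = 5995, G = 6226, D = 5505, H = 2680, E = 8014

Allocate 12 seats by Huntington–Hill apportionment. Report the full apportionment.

With divisor 2380: modified quotas F 2.519, G 2.616, D 2.313, H 1.126, E 3.367.
Geometric-mean thresholds: F √(2·3)=2.449, G √(2·3)=2.449, D √(2·3)=2.449, H √(1·2)=1.414, E √(3·4)=3.464.
Each quota rounded against its threshold gives F 3, G 3, D 2, H 1, E 3 (total 12).

F=3, G=3, D=2, H=1, E=3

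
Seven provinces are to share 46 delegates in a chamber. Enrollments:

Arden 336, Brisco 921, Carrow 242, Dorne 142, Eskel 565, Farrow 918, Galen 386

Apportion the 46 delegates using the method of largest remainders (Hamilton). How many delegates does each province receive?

The standard divisor is 3510/46 ≈ 76.304.
Standard quotas: Arden 4.403, Brisco 12.070, Carrow 3.172, Dorne 1.861, Eskel 7.405, Farrow 12.031, Galen 5.059.
Lower quotas: Arden 4, Brisco 12, Carrow 3, Dorne 1, Eskel 7, Farrow 12, Galen 5 (sum 44, leaving 2 seats).
Remainders in descending order: Dorne 0.861, Eskel 0.405, Arden 0.403, Carrow 0.172, Brisco 0.070, Galen 0.059, Farrow 0.031.
The surplus seats go to Dorne, Eskel.

Arden=4, Brisco=12, Carrow=3, Dorne=2, Eskel=8, Farrow=12, Galen=5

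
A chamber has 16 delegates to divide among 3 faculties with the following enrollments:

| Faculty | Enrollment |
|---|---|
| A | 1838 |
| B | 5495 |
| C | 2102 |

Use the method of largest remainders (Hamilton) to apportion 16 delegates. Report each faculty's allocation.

A: 3; B: 9; C: 4

The standard divisor is 9435/16 ≈ 589.688.
Standard quotas: A 3.1169, B 9.3185, C 3.5646.
Lower quotas: A 3, B 9, C 3 (sum 15, leaving 1 seat).
Remainders in descending order: C 0.5646, B 0.3185, A 0.1169.
Largest remainder: C receives the extra seat.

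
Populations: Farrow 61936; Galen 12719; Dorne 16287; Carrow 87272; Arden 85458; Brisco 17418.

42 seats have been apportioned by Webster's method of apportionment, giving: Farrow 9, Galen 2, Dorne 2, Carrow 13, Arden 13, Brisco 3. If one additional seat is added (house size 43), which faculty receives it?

Farrow

Priority for the next seat is population ÷ (current seats + 0.5).
Priorities: Farrow 6519.579, Galen 5087.600, Dorne 6514.800, Carrow 6464.593, Arden 6330.222, Brisco 4976.571.
Highest priority: Farrow.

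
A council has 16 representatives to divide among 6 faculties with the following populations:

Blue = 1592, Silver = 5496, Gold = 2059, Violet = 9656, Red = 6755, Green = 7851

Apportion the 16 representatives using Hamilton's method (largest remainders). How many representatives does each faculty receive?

Total 33409; standard divisor 33409/16 ≈ 2088.062.
Standard quotas: Blue 0.7624, Silver 2.6321, Gold 0.9861, Violet 4.6244, Red 3.2351, Green 3.7599.
Lower quotas: Blue 0, Silver 2, Gold 0, Violet 4, Red 3, Green 3 (sum 12, leaving 4 seats).
Remainders in descending order: Gold 0.9861, Blue 0.7624, Green 0.7599, Silver 0.6321, Violet 0.6244, Red 0.2351.
The surplus seats go to Gold, Blue, Green, Silver.

Blue 1; Silver 3; Gold 1; Violet 4; Red 3; Green 4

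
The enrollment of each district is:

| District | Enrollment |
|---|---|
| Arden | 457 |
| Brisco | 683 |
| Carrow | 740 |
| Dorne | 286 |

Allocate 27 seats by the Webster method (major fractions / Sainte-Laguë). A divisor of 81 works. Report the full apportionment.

Arden 6, Brisco 8, Carrow 9, Dorne 4

With modified divisor 81: modified quotas Arden 5.642, Brisco 8.432, Carrow 9.136, Dorne 3.531.
Rounding to the nearest integer: Arden 6, Brisco 8, Carrow 9, Dorne 4 (total 27).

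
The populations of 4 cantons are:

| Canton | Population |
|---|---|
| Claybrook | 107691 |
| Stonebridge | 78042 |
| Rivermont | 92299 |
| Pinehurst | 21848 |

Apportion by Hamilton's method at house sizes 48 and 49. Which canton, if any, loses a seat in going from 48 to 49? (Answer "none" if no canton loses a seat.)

Pinehurst

At 48 seats: Claybrook 17, Stonebridge 12, Rivermont 15, Pinehurst 4.
At 49 seats: Claybrook 18, Stonebridge 13, Rivermont 15, Pinehurst 3.
Pinehurst drops from 4 to 3.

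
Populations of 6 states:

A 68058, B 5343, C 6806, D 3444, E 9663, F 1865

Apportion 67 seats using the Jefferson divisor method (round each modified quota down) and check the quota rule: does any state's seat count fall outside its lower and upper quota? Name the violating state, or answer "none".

A

Standard quotas: A 47.909, B 3.761, C 4.791, D 2.424, E 6.802, F 1.313.
Jefferson allocation: A 49, B 3, C 5, D 2, E 7, F 1.
A has quota 47.909 (lower 47, upper 48) but receives 49 — outside the quota interval.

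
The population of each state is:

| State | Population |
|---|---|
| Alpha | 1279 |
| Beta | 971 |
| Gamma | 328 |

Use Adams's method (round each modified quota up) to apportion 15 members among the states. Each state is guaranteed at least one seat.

Standard divisor 2578/15 ≈ 171.867; standard quotas: Alpha 7.442, Beta 5.650, Gamma 1.908.
Rounding up gives 8, 6, 2 = 16 seats, so the divisor must be adjusted.
With modified divisor 190: modified quotas Alpha 6.732, Beta 5.111, Gamma 1.726.
Rounding up: Alpha 7, Beta 6, Gamma 2 (total 15).

Alpha=7; Beta=6; Gamma=2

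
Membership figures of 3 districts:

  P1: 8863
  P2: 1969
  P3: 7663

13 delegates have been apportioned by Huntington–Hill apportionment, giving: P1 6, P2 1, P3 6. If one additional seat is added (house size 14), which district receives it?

P2

Priority for the next seat is population ÷ (√(s·(s+1))).
Priorities: P1 1367.591, P2 1392.293, P3 1182.427.
Highest priority: P2.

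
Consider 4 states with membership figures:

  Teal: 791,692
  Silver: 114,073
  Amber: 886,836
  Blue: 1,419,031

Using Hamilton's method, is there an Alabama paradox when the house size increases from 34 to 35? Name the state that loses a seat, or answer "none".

none

At 34 seats: Teal 8, Silver 1, Amber 10, Blue 15.
At 35 seats: Teal 9, Silver 1, Amber 10, Blue 15.
No state's allocation decreased.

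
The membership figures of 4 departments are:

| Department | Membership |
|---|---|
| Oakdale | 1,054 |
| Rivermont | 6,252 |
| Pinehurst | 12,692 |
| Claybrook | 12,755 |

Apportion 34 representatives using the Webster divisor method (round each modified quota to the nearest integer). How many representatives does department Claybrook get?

13

Standard divisor 32753/34 ≈ 963.324; standard quotas: Oakdale 1.094, Rivermont 6.490, Pinehurst 13.175, Claybrook 13.241.
Rounding to the nearest integer gives 1, 6, 13, 13 = 33 seats, so the divisor must be adjusted.
With modified divisor 950: modified quotas Oakdale 1.109, Rivermont 6.581, Pinehurst 13.360, Claybrook 13.426.
Rounding to the nearest integer: Oakdale 1, Rivermont 7, Pinehurst 13, Claybrook 13 (total 34).
Claybrook receives 13.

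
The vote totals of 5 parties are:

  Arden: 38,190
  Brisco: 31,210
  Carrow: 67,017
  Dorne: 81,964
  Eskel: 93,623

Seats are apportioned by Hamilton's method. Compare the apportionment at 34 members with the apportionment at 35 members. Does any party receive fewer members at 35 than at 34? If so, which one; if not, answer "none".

At 34 seats: Arden 4, Brisco 4, Carrow 7, Dorne 9, Eskel 10.
At 35 seats: Arden 4, Brisco 3, Carrow 8, Dorne 9, Eskel 11.
Brisco drops from 4 to 3.

Brisco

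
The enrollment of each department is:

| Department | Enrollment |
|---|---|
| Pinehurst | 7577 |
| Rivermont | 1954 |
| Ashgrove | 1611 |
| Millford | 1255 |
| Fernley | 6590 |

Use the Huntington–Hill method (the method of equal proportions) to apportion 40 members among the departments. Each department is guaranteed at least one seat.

Pinehurst 16, Rivermont 4, Ashgrove 3, Millford 3, Fernley 14

With divisor 477: modified quotas Pinehurst 15.885, Rivermont 4.096, Ashgrove 3.377, Millford 2.631, Fernley 13.816.
Geometric-mean thresholds: Pinehurst √(15·16)=15.492, Rivermont √(4·5)=4.472, Ashgrove √(3·4)=3.464, Millford √(2·3)=2.449, Fernley √(13·14)=13.491.
Each quota rounded against its threshold gives Pinehurst 16, Rivermont 4, Ashgrove 3, Millford 3, Fernley 14 (total 40).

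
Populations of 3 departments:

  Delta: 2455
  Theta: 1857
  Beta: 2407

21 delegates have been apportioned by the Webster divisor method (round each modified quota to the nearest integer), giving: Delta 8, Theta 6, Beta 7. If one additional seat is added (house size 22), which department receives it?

Priority for the next seat is population ÷ (current seats + 0.5).
Priorities: Delta 288.824, Theta 285.692, Beta 320.933.
Highest priority: Beta.

Beta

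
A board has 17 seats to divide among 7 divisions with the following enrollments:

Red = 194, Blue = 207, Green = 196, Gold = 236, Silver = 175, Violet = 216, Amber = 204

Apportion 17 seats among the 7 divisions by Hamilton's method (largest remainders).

Red=2, Blue=3, Green=2, Gold=3, Silver=2, Violet=3, Amber=2

Standard divisor: 1428 ÷ 17 = 84.
Standard quotas: Red 2.310, Blue 2.464, Green 2.333, Gold 2.810, Silver 2.083, Violet 2.571, Amber 2.429.
Lower quotas: Red 2, Blue 2, Green 2, Gold 2, Silver 2, Violet 2, Amber 2 (sum 14, leaving 3 seats).
Remainders in descending order: Gold 0.810, Violet 0.571, Blue 0.464, Amber 0.429, Green 0.333, Red 0.310, Silver 0.083.
Largest remainders: Gold, Violet, Blue receive the extra seats.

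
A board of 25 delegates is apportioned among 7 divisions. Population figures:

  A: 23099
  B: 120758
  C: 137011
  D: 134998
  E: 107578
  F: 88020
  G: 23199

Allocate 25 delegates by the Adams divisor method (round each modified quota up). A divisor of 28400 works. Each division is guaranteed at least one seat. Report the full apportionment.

With modified divisor 28400: modified quotas A 0.813, B 4.252, C 4.824, D 4.753, E 3.788, F 3.099, G 0.817.
Rounding up: A 1, B 5, C 5, D 5, E 4, F 4, G 1 (total 25).

A=1, B=5, C=5, D=5, E=4, F=4, G=1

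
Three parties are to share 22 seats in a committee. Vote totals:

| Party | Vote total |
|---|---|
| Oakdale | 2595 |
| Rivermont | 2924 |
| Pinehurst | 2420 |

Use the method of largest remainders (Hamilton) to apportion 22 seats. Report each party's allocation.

Standard divisor: 7939 ÷ 22 ≈ 360.864.
Standard quotas: Oakdale 7.191, Rivermont 8.103, Pinehurst 6.706.
Lower quotas: Oakdale 7, Rivermont 8, Pinehurst 6 (sum 21, leaving 1 seat).
Remainders in descending order: Pinehurst 0.706, Oakdale 0.191, Rivermont 0.103.
The surplus seat goes to Pinehurst.

Oakdale: 7, Rivermont: 8, Pinehurst: 7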